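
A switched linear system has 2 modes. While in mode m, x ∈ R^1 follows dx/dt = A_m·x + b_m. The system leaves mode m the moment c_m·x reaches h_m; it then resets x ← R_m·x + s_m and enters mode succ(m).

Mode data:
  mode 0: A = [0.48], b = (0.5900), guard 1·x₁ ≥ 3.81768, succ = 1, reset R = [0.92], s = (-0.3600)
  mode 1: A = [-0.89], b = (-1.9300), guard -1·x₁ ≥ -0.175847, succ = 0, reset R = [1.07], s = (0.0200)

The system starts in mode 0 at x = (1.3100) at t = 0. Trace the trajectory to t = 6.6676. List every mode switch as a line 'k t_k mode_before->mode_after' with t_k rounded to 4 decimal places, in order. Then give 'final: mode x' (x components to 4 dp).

Mode 0: guard c·x = 3.8177 hit at Δt = 1.4311 (t = 1.4311), x⁻ = (3.8177) → reset → x⁺ = (3.1523), jump to mode 1
Mode 1: guard c·x = -0.1758 hit at Δt = 0.9209 (t = 2.3520), x⁻ = (0.1758) → reset → x⁺ = (0.2082), jump to mode 0
Mode 0: guard c·x = 3.8177 hit at Δt = 2.6166 (t = 4.9686), x⁻ = (3.8177) → reset → x⁺ = (3.1523), jump to mode 1
Mode 1: guard c·x = -0.1758 hit at Δt = 0.9209 (t = 5.8895), x⁻ = (0.1758) → reset → x⁺ = (0.2082), jump to mode 0
Mode 0: flow for 0.7781 to horizon, guard not reached → x = (0.8589)

1 1.4311 0->1
2 2.3520 1->0
3 4.9686 0->1
4 5.8895 1->0
final: 0 0.8589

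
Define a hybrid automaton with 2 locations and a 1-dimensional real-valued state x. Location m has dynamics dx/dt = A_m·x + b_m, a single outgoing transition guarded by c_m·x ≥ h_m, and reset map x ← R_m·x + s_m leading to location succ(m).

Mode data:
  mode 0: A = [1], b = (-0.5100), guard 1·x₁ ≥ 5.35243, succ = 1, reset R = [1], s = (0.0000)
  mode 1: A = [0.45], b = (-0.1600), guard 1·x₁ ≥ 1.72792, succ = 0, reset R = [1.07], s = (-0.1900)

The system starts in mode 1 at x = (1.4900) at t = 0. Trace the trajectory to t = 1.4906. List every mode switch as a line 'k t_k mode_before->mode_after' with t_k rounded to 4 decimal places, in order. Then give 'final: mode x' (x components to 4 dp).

Mode 1: guard c·x = 1.7279 hit at Δt = 0.4231 (t = 0.4231), x⁻ = (1.7279) → reset → x⁺ = (1.6589), jump to mode 0
Mode 0: flow for 1.0675 to horizon, guard not reached → x = (3.8511)

1 0.4231 1->0
final: 0 3.8511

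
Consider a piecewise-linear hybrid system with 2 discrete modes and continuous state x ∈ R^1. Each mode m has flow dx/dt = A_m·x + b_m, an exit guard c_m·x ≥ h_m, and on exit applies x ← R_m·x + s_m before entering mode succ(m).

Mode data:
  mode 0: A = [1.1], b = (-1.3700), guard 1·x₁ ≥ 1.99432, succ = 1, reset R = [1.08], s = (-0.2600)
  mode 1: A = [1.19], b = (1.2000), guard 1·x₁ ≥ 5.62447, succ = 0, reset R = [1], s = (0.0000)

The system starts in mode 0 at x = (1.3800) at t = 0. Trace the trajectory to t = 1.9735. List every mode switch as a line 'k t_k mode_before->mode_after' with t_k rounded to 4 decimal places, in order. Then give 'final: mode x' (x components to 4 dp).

1 1.5606 0->1
final: 1 3.7354

Mode 0: guard c·x = 1.9943 hit at Δt = 1.5606 (t = 1.5606), x⁻ = (1.9943) → reset → x⁺ = (1.8939), jump to mode 1
Mode 1: flow for 0.4129 to horizon, guard not reached → x = (3.7354)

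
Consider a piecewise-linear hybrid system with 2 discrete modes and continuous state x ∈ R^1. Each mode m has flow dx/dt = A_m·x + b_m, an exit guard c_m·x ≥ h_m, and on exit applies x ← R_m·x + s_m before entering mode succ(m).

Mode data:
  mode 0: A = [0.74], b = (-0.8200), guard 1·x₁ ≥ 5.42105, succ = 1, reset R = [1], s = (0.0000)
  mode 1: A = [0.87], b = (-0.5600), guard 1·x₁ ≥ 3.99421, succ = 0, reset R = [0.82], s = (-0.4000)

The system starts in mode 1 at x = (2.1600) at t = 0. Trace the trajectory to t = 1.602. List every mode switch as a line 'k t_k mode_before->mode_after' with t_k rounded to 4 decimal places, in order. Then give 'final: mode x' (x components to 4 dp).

1 0.9113 1->0
final: 0 4.0542

Mode 1: guard c·x = 3.9942 hit at Δt = 0.9113 (t = 0.9113), x⁻ = (3.9942) → reset → x⁺ = (2.8753), jump to mode 0
Mode 0: flow for 0.6907 to horizon, guard not reached → x = (4.0542)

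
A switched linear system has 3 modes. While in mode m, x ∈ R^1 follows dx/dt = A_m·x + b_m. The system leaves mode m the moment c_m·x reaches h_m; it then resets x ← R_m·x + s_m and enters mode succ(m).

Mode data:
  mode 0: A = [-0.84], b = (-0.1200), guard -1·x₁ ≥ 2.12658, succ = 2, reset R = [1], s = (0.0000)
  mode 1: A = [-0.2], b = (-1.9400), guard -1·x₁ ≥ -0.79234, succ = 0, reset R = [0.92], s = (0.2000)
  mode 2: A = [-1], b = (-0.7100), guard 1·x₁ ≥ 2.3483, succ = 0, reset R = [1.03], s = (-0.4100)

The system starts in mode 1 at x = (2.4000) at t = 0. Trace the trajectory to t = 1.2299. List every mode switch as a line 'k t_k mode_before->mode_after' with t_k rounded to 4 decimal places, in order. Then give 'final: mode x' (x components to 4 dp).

1 0.7128 1->0
final: 0 0.5513

Mode 1: guard c·x = -0.7923 hit at Δt = 0.7128 (t = 0.7128), x⁻ = (0.7923) → reset → x⁺ = (0.9290), jump to mode 0
Mode 0: flow for 0.5171 to horizon, guard not reached → x = (0.5513)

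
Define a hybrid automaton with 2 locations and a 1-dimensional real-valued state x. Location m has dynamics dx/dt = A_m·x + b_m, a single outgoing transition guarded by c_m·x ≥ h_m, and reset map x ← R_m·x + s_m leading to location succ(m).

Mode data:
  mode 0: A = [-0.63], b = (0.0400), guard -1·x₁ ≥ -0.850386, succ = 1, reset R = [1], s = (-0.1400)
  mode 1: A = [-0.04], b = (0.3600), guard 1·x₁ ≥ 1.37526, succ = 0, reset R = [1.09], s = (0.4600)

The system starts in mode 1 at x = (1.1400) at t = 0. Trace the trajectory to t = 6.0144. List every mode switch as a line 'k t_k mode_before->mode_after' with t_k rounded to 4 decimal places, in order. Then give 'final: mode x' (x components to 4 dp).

Mode 1: guard c·x = 1.3753 hit at Δt = 0.7597 (t = 0.7597), x⁻ = (1.3753) → reset → x⁺ = (1.9590), jump to mode 0
Mode 0: guard c·x = -0.8504 hit at Δt = 1.3955 (t = 2.1552), x⁻ = (0.8504) → reset → x⁺ = (0.7104), jump to mode 1
Mode 1: guard c·x = 1.3753 hit at Δt = 2.0901 (t = 4.2453), x⁻ = (1.3753) → reset → x⁺ = (1.9590), jump to mode 0
Mode 0: guard c·x = -0.8504 hit at Δt = 1.3955 (t = 5.6408), x⁻ = (0.8504) → reset → x⁺ = (0.7104), jump to mode 1
Mode 1: flow for 0.3736 to horizon, guard not reached → x = (0.8333)

1 0.7597 1->0
2 2.1552 0->1
3 4.2453 1->0
4 5.6408 0->1
final: 1 0.8333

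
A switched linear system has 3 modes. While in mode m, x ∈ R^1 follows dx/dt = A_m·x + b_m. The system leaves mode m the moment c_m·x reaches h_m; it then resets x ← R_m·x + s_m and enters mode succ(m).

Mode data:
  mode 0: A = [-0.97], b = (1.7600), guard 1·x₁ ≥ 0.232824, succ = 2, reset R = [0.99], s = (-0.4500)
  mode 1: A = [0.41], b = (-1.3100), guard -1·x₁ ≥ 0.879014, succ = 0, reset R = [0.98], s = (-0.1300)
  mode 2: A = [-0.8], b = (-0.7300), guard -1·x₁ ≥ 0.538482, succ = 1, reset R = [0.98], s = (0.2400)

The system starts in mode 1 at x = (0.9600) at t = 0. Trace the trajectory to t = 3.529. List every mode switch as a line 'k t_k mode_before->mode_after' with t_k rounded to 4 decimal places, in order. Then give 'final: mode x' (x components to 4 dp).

Mode 1: guard c·x = 0.8790 hit at Δt = 1.4643 (t = 1.4643), x⁻ = (-0.8790) → reset → x⁺ = (-0.9914), jump to mode 0
Mode 0: guard c·x = 0.2328 hit at Δt = 0.5910 (t = 2.0553), x⁻ = (0.2328) → reset → x⁺ = (-0.2195), jump to mode 2
Mode 2: guard c·x = 0.5385 hit at Δt = 0.7709 (t = 2.8262), x⁻ = (-0.5385) → reset → x⁺ = (-0.2877), jump to mode 1
Mode 1: guard c·x = 0.8790 hit at Δt = 0.3825 (t = 3.2087), x⁻ = (-0.8790) → reset → x⁺ = (-0.9914), jump to mode 0
Mode 0: flow for 0.3203 to horizon, guard not reached → x = (-0.2420)

1 1.4643 1->0
2 2.0553 0->2
3 2.8262 2->1
4 3.2087 1->0
final: 0 -0.2420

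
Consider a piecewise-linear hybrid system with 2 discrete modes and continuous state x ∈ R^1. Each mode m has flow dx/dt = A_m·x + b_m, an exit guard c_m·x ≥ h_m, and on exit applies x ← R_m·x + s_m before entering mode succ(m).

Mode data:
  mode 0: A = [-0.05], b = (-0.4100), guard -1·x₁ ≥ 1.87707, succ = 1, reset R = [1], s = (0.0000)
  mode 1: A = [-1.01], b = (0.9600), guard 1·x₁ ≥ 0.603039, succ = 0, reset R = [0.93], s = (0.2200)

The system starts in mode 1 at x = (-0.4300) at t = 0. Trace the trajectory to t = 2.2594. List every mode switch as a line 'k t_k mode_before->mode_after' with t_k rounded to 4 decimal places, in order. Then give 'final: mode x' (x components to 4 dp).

Mode 1: guard c·x = 0.6030 hit at Δt = 1.3659 (t = 1.3659), x⁻ = (0.6030) → reset → x⁺ = (0.7808), jump to mode 0
Mode 0: flow for 0.8935 to horizon, guard not reached → x = (0.3884)

1 1.3659 1->0
final: 0 0.3884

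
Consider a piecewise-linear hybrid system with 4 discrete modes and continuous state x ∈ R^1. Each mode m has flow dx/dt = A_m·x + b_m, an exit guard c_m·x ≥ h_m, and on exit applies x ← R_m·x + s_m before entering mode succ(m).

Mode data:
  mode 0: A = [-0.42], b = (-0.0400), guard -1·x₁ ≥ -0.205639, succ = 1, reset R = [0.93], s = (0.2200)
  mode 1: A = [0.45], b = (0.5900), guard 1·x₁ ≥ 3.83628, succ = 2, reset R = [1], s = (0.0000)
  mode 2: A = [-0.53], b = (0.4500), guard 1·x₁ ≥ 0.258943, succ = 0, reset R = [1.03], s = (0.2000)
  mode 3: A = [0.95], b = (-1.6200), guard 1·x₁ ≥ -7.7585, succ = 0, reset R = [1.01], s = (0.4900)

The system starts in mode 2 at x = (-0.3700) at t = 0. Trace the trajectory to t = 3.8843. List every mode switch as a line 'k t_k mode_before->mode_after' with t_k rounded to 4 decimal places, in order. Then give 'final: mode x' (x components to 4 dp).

1 1.3689 2->0
2 2.8563 0->1
final: 1 1.4243

Mode 2: guard c·x = 0.2589 hit at Δt = 1.3689 (t = 1.3689), x⁻ = (0.2589) → reset → x⁺ = (0.4667), jump to mode 0
Mode 0: guard c·x = -0.2056 hit at Δt = 1.4874 (t = 2.8563), x⁻ = (0.2056) → reset → x⁺ = (0.4112), jump to mode 1
Mode 1: flow for 1.0280 to horizon, guard not reached → x = (1.4243)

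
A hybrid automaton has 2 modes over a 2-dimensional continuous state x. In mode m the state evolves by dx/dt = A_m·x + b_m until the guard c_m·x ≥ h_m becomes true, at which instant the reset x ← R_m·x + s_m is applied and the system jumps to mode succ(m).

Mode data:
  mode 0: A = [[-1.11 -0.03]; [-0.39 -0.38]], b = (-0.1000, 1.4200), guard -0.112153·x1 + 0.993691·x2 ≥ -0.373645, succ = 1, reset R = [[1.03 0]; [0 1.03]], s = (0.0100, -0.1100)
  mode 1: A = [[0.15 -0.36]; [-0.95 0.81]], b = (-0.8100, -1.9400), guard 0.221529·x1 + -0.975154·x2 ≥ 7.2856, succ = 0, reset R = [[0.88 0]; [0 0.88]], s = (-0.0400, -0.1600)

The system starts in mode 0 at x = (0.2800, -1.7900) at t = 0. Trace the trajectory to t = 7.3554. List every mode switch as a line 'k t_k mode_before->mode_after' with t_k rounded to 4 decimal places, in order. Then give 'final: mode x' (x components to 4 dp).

1 0.8112 0->1
2 2.3099 1->0
3 4.7941 0->1
4 6.3257 1->0
final: 0 0.1541 -3.3605

Mode 0: guard c·x = -0.3736 hit at Δt = 0.8112 (t = 0.8112), x⁻ = (0.0754, -0.3675) → reset → x⁺ = (0.0877, -0.4885), jump to mode 1
Mode 1: guard c·x = 7.2856 hit at Δt = 1.4987 (t = 2.3099), x⁻ = (0.6063, -7.3335) → reset → x⁺ = (0.4936, -6.6135), jump to mode 0
Mode 0: guard c·x = -0.3736 hit at Δt = 2.4842 (t = 4.7941), x⁻ = (-0.0067, -0.3768) → reset → x⁺ = (0.0031, -0.4981), jump to mode 1
Mode 1: guard c·x = 7.2856 hit at Δt = 1.5316 (t = 6.3257), x⁻ = (0.5117, -7.3550) → reset → x⁺ = (0.4103, -6.6324), jump to mode 0
Mode 0: flow for 1.0297 to horizon, guard not reached → x = (0.1541, -3.3605)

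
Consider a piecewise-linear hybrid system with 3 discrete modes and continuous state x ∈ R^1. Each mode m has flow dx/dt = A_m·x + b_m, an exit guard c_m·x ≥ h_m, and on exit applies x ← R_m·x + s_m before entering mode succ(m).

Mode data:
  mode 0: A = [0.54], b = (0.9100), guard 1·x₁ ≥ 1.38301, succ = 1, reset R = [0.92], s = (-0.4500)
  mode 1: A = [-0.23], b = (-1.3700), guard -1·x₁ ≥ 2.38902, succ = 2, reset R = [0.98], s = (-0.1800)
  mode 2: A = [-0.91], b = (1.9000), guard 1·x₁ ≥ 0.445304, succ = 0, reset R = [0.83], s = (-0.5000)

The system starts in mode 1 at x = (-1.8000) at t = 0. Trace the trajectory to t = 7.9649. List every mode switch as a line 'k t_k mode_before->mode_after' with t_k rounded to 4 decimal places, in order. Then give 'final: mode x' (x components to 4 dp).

1 0.6644 1->2
2 1.7982 2->0
3 3.0570 0->1
4 5.8481 1->2
5 6.9819 2->0
final: 0 0.9585

Mode 1: guard c·x = 2.3890 hit at Δt = 0.6644 (t = 0.6644), x⁻ = (-2.3890) → reset → x⁺ = (-2.5212), jump to mode 2
Mode 2: guard c·x = 0.4453 hit at Δt = 1.1338 (t = 1.7982), x⁻ = (0.4453) → reset → x⁺ = (-0.1304), jump to mode 0
Mode 0: guard c·x = 1.3830 hit at Δt = 1.2588 (t = 3.0570), x⁻ = (1.3830) → reset → x⁺ = (0.8224), jump to mode 1
Mode 1: guard c·x = 2.3890 hit at Δt = 2.7911 (t = 5.8481), x⁻ = (-2.3890) → reset → x⁺ = (-2.5212), jump to mode 2
Mode 2: guard c·x = 0.4453 hit at Δt = 1.1338 (t = 6.9819), x⁻ = (0.4453) → reset → x⁺ = (-0.1304), jump to mode 0
Mode 0: flow for 0.9830 to horizon, guard not reached → x = (0.9585)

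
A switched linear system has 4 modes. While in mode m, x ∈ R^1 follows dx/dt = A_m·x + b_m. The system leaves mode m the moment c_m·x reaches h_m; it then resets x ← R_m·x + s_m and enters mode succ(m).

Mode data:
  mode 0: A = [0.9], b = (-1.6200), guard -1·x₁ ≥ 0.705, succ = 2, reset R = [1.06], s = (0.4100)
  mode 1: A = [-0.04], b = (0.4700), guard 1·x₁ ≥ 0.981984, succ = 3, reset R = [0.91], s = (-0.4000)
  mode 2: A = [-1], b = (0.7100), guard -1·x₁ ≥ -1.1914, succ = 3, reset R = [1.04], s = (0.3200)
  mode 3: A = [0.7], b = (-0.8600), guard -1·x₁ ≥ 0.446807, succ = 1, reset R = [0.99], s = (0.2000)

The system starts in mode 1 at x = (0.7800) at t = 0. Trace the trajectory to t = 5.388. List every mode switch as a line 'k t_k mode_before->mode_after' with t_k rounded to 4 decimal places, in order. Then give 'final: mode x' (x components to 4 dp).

1 0.4646 1->3
2 1.6417 3->1
3 4.3339 1->3
final: 3 -0.3086

Mode 1: guard c·x = 0.9820 hit at Δt = 0.4646 (t = 0.4646), x⁻ = (0.9820) → reset → x⁺ = (0.4936), jump to mode 3
Mode 3: guard c·x = 0.4468 hit at Δt = 1.1771 (t = 1.6417), x⁻ = (-0.4468) → reset → x⁺ = (-0.2423), jump to mode 1
Mode 1: guard c·x = 0.9820 hit at Δt = 2.6922 (t = 4.3339), x⁻ = (0.9820) → reset → x⁺ = (0.4936), jump to mode 3
Mode 3: flow for 1.0541 to horizon, guard not reached → x = (-0.3086)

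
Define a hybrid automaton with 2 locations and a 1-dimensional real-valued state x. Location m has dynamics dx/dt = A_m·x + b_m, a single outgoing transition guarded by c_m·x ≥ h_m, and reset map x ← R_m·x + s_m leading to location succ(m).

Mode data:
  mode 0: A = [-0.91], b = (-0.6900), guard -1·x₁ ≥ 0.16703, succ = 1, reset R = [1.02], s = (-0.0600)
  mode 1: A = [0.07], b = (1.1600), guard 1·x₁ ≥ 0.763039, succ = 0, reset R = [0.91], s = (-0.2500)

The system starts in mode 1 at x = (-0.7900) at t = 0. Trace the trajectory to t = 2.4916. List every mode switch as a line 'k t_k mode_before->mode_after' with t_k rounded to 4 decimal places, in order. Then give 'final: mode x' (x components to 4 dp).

Mode 1: guard c·x = 0.7630 hit at Δt = 1.3409 (t = 1.3409), x⁻ = (0.7630) → reset → x⁺ = (0.4444), jump to mode 0
Mode 0: guard c·x = 0.1670 hit at Δt = 0.7803 (t = 2.1212), x⁻ = (-0.1670) → reset → x⁺ = (-0.2304), jump to mode 1
Mode 1: flow for 0.3704 to horizon, guard not reached → x = (0.1989)

1 1.3409 1->0
2 2.1212 0->1
final: 1 0.1989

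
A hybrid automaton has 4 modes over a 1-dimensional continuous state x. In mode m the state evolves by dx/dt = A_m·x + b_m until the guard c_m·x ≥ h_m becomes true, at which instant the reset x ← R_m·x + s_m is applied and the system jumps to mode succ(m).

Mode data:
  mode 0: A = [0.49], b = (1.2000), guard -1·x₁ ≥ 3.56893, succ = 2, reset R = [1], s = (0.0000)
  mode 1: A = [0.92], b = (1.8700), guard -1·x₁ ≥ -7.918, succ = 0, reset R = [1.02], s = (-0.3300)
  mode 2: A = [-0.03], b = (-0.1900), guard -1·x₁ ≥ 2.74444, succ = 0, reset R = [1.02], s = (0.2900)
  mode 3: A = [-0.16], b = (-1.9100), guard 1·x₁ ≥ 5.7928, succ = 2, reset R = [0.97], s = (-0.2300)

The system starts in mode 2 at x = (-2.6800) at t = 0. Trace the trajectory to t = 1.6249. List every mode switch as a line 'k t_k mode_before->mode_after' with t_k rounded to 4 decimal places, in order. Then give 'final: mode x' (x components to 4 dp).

1 0.5932 2->0
final: 0 -2.5490

Mode 2: guard c·x = 2.7444 hit at Δt = 0.5932 (t = 0.5932), x⁻ = (-2.7444) → reset → x⁺ = (-2.5093), jump to mode 0
Mode 0: flow for 1.0317 to horizon, guard not reached → x = (-2.5490)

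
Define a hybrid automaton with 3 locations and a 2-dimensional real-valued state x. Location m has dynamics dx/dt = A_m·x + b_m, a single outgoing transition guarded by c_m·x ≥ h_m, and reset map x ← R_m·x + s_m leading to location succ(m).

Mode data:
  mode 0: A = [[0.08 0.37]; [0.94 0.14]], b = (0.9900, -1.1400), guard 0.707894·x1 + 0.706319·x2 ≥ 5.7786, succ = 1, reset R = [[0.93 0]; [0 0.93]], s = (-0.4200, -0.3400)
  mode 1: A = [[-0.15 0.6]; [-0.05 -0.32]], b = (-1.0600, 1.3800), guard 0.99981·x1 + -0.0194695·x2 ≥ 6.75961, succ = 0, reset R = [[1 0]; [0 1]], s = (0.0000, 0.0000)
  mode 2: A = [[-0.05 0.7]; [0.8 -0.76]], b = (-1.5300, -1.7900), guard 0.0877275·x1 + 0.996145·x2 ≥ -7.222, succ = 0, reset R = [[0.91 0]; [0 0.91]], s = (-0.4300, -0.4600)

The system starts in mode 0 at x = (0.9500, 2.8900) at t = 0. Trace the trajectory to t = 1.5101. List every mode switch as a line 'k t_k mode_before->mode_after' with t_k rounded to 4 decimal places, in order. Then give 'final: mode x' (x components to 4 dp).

1 1.1153 0->1
final: 1 3.3012 3.8423

Mode 0: guard c·x = 5.7786 hit at Δt = 1.1153 (t = 1.1153), x⁻ = (3.6727, 4.5004) → reset → x⁺ = (2.9956, 3.8454), jump to mode 1
Mode 1: flow for 0.3948 to horizon, guard not reached → x = (3.3012, 3.8423)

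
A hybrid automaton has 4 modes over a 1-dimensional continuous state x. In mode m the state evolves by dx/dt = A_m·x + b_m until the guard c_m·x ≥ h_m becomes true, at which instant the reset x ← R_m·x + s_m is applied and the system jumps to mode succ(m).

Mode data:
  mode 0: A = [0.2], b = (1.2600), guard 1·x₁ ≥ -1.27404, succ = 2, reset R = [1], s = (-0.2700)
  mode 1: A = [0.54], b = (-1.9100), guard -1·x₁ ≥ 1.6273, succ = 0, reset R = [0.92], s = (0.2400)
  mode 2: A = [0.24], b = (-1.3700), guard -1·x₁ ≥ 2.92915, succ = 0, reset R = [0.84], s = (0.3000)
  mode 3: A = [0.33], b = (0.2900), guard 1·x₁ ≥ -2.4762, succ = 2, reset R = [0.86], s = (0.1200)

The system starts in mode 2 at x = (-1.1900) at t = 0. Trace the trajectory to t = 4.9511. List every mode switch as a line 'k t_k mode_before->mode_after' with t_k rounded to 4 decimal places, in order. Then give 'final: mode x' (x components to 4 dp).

Mode 2: guard c·x = 2.9291 hit at Δt = 0.9368 (t = 0.9368), x⁻ = (-2.9291) → reset → x⁺ = (-2.1605), jump to mode 0
Mode 0: guard c·x = -1.2740 hit at Δt = 0.9702 (t = 1.9070), x⁻ = (-1.2740) → reset → x⁺ = (-1.5440), jump to mode 2
Mode 2: guard c·x = 2.9291 hit at Δt = 0.7283 (t = 2.6352), x⁻ = (-2.9291) → reset → x⁺ = (-2.1605), jump to mode 0
Mode 0: guard c·x = -1.2740 hit at Δt = 0.9702 (t = 3.6054), x⁻ = (-1.2740) → reset → x⁺ = (-1.5440), jump to mode 2
Mode 2: guard c·x = 2.9291 hit at Δt = 0.7283 (t = 4.3337), x⁻ = (-2.9291) → reset → x⁺ = (-2.1605), jump to mode 0
Mode 0: flow for 0.6174 to horizon, guard not reached → x = (-1.6164)

1 0.9368 2->0
2 1.9070 0->2
3 2.6352 2->0
4 3.6054 0->2
5 4.3337 2->0
final: 0 -1.6164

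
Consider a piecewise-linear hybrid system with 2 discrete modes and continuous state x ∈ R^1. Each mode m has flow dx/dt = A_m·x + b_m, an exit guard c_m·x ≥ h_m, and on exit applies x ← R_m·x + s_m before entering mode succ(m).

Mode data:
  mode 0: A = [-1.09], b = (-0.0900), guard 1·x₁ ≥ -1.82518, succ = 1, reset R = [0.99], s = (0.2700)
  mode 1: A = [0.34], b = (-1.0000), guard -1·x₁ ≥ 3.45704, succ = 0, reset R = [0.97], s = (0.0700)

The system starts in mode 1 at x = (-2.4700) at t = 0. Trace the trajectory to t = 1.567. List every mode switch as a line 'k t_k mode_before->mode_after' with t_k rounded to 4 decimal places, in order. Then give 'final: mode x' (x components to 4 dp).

1 0.4928 1->0
2 1.0506 0->1
final: 1 -2.3964

Mode 1: guard c·x = 3.4570 hit at Δt = 0.4928 (t = 0.4928), x⁻ = (-3.4570) → reset → x⁺ = (-3.2833), jump to mode 0
Mode 0: guard c·x = -1.8252 hit at Δt = 0.5578 (t = 1.0506), x⁻ = (-1.8252) → reset → x⁺ = (-1.5369), jump to mode 1
Mode 1: flow for 0.5164 to horizon, guard not reached → x = (-2.3964)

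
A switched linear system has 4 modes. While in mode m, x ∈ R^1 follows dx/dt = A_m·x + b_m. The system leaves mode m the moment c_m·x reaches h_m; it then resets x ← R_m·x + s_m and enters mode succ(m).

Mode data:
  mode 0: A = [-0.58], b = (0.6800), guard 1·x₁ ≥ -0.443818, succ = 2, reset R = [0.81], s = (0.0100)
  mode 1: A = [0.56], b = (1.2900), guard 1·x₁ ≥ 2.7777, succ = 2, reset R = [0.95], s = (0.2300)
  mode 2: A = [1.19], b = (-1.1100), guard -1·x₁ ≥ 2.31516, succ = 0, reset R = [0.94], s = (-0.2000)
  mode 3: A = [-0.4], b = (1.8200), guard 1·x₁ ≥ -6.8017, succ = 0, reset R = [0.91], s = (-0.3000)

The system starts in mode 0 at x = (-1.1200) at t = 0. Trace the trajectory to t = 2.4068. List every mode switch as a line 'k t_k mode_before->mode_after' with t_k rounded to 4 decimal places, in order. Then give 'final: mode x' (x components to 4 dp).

1 0.6026 0->2
2 1.3836 2->0
final: 0 -0.7879

Mode 0: guard c·x = -0.4438 hit at Δt = 0.6026 (t = 0.6026), x⁻ = (-0.4438) → reset → x⁺ = (-0.3495), jump to mode 2
Mode 2: guard c·x = 2.3152 hit at Δt = 0.7810 (t = 1.3836), x⁻ = (-2.3152) → reset → x⁺ = (-2.3763), jump to mode 0
Mode 0: flow for 1.0232 to horizon, guard not reached → x = (-0.7879)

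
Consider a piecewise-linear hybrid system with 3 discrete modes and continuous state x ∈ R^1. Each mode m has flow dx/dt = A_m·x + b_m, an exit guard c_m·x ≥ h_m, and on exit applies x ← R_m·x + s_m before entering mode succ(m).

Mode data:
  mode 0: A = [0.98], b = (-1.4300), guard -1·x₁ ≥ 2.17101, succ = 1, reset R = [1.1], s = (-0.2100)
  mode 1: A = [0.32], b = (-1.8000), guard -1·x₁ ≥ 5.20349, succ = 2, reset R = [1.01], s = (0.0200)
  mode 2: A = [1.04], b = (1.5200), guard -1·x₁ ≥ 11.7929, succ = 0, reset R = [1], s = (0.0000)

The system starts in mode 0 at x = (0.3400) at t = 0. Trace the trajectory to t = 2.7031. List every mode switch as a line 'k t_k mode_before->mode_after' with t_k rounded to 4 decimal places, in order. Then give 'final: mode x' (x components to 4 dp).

Mode 0: guard c·x = 2.1710 hit at Δt = 1.2007 (t = 1.2007), x⁻ = (-2.1710) → reset → x⁺ = (-2.5981), jump to mode 1
Mode 1: guard c·x = 5.2035 hit at Δt = 0.8601 (t = 2.0608), x⁻ = (-5.2035) → reset → x⁺ = (-5.2355), jump to mode 2
Mode 2: flow for 0.6423 to horizon, guard not reached → x = (-8.8220)

1 1.2007 0->1
2 2.0608 1->2
final: 2 -8.8220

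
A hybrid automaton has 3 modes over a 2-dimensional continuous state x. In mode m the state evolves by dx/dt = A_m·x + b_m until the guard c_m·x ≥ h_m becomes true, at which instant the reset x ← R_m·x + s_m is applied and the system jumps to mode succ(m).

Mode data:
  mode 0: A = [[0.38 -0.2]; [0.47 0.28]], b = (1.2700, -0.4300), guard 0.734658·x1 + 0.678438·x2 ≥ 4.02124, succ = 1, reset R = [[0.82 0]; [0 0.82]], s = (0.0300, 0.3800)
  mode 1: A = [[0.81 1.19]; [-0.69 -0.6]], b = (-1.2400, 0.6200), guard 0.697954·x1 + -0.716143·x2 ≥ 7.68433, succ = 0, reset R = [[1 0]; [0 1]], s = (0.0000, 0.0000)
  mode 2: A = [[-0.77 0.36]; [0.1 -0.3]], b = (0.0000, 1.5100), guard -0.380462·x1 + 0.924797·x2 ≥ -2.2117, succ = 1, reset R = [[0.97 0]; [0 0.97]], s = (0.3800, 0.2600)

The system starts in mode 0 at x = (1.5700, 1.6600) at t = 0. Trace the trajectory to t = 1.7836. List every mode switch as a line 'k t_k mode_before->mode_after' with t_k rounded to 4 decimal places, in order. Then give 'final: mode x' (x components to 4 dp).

1 0.8359 0->1
final: 1 5.9263 -0.2962

Mode 0: guard c·x = 4.0212 hit at Δt = 0.8359 (t = 0.8359), x⁻ = (2.9978, 2.6810) → reset → x⁺ = (2.4882, 2.5784), jump to mode 1
Mode 1: flow for 0.9477 to horizon, guard not reached → x = (5.9263, -0.2962)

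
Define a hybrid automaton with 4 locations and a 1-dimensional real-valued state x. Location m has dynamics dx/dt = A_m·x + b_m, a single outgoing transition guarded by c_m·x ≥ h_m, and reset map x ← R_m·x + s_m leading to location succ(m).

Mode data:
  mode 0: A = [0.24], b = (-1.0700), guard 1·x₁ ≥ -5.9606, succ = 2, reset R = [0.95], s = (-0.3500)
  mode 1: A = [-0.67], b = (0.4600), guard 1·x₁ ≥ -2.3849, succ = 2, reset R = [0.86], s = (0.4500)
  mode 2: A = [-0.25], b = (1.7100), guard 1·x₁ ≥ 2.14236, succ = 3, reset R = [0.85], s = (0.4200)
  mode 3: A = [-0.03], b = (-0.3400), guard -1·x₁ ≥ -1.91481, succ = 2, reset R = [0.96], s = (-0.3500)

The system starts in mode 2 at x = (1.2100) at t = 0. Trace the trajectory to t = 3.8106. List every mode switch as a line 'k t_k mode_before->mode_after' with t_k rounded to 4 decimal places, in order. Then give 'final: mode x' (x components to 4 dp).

1 0.7242 2->3
2 1.5350 3->2
3 2.0565 2->3
4 2.8673 3->2
5 3.3887 2->3
final: 3 2.0703

Mode 2: guard c·x = 2.1424 hit at Δt = 0.7242 (t = 0.7242), x⁻ = (2.1424) → reset → x⁺ = (2.2410), jump to mode 3
Mode 3: guard c·x = -1.9148 hit at Δt = 0.8108 (t = 1.5350), x⁻ = (1.9148) → reset → x⁺ = (1.4882), jump to mode 2
Mode 2: guard c·x = 2.1424 hit at Δt = 0.5215 (t = 2.0565), x⁻ = (2.1424) → reset → x⁺ = (2.2410), jump to mode 3
Mode 3: guard c·x = -1.9148 hit at Δt = 0.8108 (t = 2.8673), x⁻ = (1.9148) → reset → x⁺ = (1.4882), jump to mode 2
Mode 2: guard c·x = 2.1424 hit at Δt = 0.5215 (t = 3.3887), x⁻ = (2.1424) → reset → x⁺ = (2.2410), jump to mode 3
Mode 3: flow for 0.4219 to horizon, guard not reached → x = (2.0703)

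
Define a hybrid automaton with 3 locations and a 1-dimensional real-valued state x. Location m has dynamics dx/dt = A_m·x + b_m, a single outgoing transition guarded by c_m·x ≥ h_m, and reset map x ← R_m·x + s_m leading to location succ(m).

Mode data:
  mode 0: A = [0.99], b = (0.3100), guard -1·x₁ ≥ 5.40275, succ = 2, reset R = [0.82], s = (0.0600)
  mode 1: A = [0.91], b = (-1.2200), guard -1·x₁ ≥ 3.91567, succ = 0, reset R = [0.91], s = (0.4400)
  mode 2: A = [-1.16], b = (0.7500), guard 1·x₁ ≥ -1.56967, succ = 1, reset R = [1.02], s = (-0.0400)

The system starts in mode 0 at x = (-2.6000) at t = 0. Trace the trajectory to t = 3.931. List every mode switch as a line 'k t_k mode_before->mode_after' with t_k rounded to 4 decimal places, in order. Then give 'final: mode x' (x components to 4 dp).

Mode 0: guard c·x = 5.4028 hit at Δt = 0.8081 (t = 0.8081), x⁻ = (-5.4027) → reset → x⁺ = (-4.3703), jump to mode 2
Mode 2: guard c·x = -1.5697 hit at Δt = 0.7043 (t = 1.5124), x⁻ = (-1.5697) → reset → x⁺ = (-1.6411), jump to mode 1
Mode 1: guard c·x = 3.9157 hit at Δt = 0.6230 (t = 2.1354), x⁻ = (-3.9157) → reset → x⁺ = (-3.1233), jump to mode 0
Mode 0: guard c·x = 5.4028 hit at Δt = 0.6000 (t = 2.7354), x⁻ = (-5.4027) → reset → x⁺ = (-4.3703), jump to mode 2
Mode 2: guard c·x = -1.5697 hit at Δt = 0.7043 (t = 3.4397), x⁻ = (-1.5697) → reset → x⁺ = (-1.6411), jump to mode 1
Mode 1: flow for 0.4913 to horizon, guard not reached → x = (-3.3221)

1 0.8081 0->2
2 1.5124 2->1
3 2.1354 1->0
4 2.7354 0->2
5 3.4397 2->1
final: 1 -3.3221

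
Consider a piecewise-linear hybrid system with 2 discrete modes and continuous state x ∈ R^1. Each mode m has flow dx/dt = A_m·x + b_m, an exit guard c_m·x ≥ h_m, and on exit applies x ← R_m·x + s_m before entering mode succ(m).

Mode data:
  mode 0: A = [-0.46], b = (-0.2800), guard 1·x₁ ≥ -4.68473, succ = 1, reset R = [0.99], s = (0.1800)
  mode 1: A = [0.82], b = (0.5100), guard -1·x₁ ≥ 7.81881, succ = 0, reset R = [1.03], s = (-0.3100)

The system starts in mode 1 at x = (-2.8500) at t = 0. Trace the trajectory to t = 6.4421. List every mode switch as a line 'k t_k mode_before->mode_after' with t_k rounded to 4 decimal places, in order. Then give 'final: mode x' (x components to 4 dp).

Mode 1: guard c·x = 7.8188 hit at Δt = 1.4299 (t = 1.4299), x⁻ = (-7.8188) → reset → x⁺ = (-8.3634), jump to mode 0
Mode 0: guard c·x = -4.6847 hit at Δt = 1.3982 (t = 2.8281), x⁻ = (-4.6847) → reset → x⁺ = (-4.4579), jump to mode 1
Mode 1: guard c·x = 7.8188 hit at Δt = 0.7674 (t = 3.5955), x⁻ = (-7.8188) → reset → x⁺ = (-8.3634), jump to mode 0
Mode 0: guard c·x = -4.6847 hit at Δt = 1.3982 (t = 4.9937), x⁻ = (-4.6847) → reset → x⁺ = (-4.4579), jump to mode 1
Mode 1: guard c·x = 7.8188 hit at Δt = 0.7674 (t = 5.7610), x⁻ = (-7.8188) → reset → x⁺ = (-8.3634), jump to mode 0
Mode 0: flow for 0.6811 to horizon, guard not reached → x = (-6.2776)

1 1.4299 1->0
2 2.8281 0->1
3 3.5955 1->0
4 4.9937 0->1
5 5.7610 1->0
final: 0 -6.2776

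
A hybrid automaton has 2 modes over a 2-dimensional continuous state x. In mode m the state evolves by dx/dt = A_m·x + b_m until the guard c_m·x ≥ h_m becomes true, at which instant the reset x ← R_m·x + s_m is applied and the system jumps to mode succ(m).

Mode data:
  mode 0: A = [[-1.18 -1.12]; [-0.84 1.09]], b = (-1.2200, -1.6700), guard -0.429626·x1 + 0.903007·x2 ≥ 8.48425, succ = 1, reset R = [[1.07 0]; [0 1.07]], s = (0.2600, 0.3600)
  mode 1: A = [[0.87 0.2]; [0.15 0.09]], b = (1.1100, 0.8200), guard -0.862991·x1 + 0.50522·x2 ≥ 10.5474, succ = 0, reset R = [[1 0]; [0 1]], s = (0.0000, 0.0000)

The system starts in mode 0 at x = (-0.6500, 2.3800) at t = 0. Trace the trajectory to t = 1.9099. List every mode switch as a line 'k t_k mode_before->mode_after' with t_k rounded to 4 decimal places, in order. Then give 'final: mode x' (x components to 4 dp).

Mode 0: guard c·x = 8.4842 hit at Δt = 1.0568 (t = 1.0568), x⁻ = (-4.1083, 7.4410) → reset → x⁺ = (-4.1358, 8.3218), jump to mode 1
Mode 1: flow for 0.8531 to horizon, guard not reached → x = (-5.0896, 9.1066)

1 1.0568 0->1
final: 1 -5.0896 9.1066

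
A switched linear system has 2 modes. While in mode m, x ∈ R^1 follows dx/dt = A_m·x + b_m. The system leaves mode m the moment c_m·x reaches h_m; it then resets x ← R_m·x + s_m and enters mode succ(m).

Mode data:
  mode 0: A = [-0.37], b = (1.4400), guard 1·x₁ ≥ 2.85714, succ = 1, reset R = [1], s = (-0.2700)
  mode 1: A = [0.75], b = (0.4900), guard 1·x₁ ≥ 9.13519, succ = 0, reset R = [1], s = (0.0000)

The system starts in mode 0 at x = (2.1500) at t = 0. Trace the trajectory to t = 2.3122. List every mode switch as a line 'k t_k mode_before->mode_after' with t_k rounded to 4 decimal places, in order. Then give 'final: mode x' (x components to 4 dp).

Mode 0: guard c·x = 2.8571 hit at Δt = 1.4076 (t = 1.4076), x⁻ = (2.8571) → reset → x⁺ = (2.5871), jump to mode 1
Mode 1: flow for 0.9046 to horizon, guard not reached → x = (5.7331)

1 1.4076 0->1
final: 1 5.7331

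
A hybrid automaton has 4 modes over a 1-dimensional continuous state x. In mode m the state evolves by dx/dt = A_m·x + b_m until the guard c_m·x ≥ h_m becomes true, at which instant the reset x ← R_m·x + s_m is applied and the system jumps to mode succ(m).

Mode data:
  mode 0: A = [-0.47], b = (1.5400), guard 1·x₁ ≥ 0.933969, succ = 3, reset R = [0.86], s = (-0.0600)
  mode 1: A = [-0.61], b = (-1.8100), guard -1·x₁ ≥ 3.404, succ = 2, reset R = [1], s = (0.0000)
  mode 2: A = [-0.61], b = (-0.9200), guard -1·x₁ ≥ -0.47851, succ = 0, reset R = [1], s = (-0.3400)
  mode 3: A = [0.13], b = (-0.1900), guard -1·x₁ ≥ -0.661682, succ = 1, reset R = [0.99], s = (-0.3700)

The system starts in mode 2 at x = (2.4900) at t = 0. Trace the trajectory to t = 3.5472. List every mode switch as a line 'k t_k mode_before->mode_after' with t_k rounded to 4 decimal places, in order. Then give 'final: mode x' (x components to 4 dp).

1 1.1465 2->0
2 1.7685 0->3
3 2.5955 3->1
final: 1 -1.1472

Mode 2: guard c·x = -0.4785 hit at Δt = 1.1465 (t = 1.1465), x⁻ = (0.4785) → reset → x⁺ = (0.1385), jump to mode 0
Mode 0: guard c·x = 0.9340 hit at Δt = 0.6220 (t = 1.7685), x⁻ = (0.9340) → reset → x⁺ = (0.7432), jump to mode 3
Mode 3: guard c·x = -0.6617 hit at Δt = 0.8270 (t = 2.5955), x⁻ = (0.6617) → reset → x⁺ = (0.2851), jump to mode 1
Mode 1: flow for 0.9517 to horizon, guard not reached → x = (-1.1472)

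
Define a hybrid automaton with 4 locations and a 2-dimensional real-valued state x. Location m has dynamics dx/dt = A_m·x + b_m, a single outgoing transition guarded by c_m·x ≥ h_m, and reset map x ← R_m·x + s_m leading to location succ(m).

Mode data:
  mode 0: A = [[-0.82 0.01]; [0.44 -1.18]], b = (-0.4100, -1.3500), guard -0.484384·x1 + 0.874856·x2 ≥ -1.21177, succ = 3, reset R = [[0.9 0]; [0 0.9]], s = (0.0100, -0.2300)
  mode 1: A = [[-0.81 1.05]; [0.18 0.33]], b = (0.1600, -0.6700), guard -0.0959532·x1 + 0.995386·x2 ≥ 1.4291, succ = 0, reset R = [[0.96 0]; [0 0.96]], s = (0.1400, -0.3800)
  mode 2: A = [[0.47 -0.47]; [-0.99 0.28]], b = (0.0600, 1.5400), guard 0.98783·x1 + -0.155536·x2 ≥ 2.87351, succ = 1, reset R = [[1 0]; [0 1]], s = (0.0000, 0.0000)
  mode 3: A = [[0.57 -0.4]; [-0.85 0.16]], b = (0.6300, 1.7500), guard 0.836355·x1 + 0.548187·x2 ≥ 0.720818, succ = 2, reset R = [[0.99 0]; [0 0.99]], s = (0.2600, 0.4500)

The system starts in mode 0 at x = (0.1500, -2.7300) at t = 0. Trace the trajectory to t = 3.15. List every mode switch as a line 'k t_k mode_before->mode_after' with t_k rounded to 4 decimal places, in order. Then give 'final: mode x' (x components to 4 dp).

Mode 0: guard c·x = -1.2118 hit at Δt = 1.2711 (t = 1.2711), x⁻ = (-0.2856, -1.5433) → reset → x⁺ = (-0.2471, -1.6189), jump to mode 3
Mode 3: guard c·x = 0.7208 hit at Δt = 1.0676 (t = 2.3387), x⁻ = (1.0131, -0.2308) → reset → x⁺ = (1.2630, 0.2215), jump to mode 2
Mode 2: flow for 0.8113 to horizon, guard not reached → x = (1.7667, 0.3343)

1 1.2711 0->3
2 2.3387 3->2
final: 2 1.7667 0.3343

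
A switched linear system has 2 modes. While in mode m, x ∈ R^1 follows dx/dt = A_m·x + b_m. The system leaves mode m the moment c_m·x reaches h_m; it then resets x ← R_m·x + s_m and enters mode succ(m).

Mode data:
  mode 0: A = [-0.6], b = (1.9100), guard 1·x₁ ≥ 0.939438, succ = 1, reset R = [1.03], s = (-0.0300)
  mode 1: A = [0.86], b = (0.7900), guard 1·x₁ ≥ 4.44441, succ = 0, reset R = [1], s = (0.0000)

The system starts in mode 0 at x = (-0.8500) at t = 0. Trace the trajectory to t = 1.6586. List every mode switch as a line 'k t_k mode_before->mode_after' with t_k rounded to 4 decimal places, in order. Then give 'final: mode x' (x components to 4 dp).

1 0.9773 0->1
final: 1 2.4164

Mode 0: guard c·x = 0.9394 hit at Δt = 0.9773 (t = 0.9773), x⁻ = (0.9394) → reset → x⁺ = (0.9376), jump to mode 1
Mode 1: flow for 0.6813 to horizon, guard not reached → x = (2.4164)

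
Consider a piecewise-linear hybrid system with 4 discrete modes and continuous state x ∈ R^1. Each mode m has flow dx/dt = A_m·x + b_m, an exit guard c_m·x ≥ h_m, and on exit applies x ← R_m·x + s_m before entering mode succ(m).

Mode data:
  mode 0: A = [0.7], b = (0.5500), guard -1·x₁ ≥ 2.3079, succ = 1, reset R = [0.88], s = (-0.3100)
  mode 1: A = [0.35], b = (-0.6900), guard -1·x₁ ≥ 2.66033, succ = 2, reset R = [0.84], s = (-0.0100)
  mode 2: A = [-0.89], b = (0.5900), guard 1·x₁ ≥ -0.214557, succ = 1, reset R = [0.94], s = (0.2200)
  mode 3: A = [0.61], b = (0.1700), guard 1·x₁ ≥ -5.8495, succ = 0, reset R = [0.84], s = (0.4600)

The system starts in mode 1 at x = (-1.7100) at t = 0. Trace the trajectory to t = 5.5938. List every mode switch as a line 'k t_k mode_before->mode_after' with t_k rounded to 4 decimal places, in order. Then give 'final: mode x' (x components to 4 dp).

Mode 1: guard c·x = 2.6603 hit at Δt = 0.6561 (t = 0.6561), x⁻ = (-2.6603) → reset → x⁺ = (-2.2447), jump to mode 2
Mode 2: guard c·x = -0.2146 hit at Δt = 1.3461 (t = 2.0022), x⁻ = (-0.2146) → reset → x⁺ = (0.0183), jump to mode 1
Mode 1: guard c·x = 2.6603 hit at Δt = 2.4672 (t = 4.4694), x⁻ = (-2.6603) → reset → x⁺ = (-2.2447), jump to mode 2
Mode 2: flow for 1.1244 to horizon, guard not reached → x = (-0.4059)

1 0.6561 1->2
2 2.0022 2->1
3 4.4694 1->2
final: 2 -0.4059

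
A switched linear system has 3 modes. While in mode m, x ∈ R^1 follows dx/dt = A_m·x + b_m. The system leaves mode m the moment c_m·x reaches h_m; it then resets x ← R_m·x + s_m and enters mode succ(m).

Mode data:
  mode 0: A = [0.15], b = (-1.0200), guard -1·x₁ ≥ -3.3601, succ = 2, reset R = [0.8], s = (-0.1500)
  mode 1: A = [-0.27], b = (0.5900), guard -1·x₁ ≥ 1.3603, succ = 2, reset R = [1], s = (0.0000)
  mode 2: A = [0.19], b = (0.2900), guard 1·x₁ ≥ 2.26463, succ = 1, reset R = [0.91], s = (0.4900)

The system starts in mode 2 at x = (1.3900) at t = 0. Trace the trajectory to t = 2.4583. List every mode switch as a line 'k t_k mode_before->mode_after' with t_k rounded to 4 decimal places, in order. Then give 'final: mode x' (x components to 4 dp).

Mode 2: guard c·x = 2.2646 hit at Δt = 1.3805 (t = 1.3805), x⁻ = (2.2646) → reset → x⁺ = (2.5508), jump to mode 1
Mode 1: flow for 1.0778 to horizon, guard not reached → x = (2.4585)

1 1.3805 2->1
final: 1 2.4585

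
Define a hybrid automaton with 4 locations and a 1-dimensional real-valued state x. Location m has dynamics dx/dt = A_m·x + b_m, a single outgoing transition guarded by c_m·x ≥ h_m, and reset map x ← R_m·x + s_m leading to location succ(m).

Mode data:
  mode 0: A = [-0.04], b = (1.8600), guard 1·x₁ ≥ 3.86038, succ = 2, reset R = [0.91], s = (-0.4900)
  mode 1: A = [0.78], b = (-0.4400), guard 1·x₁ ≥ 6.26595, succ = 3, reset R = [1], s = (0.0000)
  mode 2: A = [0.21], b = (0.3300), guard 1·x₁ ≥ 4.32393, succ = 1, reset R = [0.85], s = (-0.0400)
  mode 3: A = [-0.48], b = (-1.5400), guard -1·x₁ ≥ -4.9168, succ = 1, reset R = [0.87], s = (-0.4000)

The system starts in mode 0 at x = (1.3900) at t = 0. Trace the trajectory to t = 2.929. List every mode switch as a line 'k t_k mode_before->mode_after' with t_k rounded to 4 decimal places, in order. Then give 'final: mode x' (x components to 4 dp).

1 1.4080 0->2
2 2.5953 2->1
final: 1 4.5484

Mode 0: guard c·x = 3.8604 hit at Δt = 1.4080 (t = 1.4080), x⁻ = (3.8604) → reset → x⁺ = (3.0229), jump to mode 2
Mode 2: guard c·x = 4.3239 hit at Δt = 1.1873 (t = 2.5953), x⁻ = (4.3239) → reset → x⁺ = (3.6353), jump to mode 1
Mode 1: flow for 0.3337 to horizon, guard not reached → x = (4.5484)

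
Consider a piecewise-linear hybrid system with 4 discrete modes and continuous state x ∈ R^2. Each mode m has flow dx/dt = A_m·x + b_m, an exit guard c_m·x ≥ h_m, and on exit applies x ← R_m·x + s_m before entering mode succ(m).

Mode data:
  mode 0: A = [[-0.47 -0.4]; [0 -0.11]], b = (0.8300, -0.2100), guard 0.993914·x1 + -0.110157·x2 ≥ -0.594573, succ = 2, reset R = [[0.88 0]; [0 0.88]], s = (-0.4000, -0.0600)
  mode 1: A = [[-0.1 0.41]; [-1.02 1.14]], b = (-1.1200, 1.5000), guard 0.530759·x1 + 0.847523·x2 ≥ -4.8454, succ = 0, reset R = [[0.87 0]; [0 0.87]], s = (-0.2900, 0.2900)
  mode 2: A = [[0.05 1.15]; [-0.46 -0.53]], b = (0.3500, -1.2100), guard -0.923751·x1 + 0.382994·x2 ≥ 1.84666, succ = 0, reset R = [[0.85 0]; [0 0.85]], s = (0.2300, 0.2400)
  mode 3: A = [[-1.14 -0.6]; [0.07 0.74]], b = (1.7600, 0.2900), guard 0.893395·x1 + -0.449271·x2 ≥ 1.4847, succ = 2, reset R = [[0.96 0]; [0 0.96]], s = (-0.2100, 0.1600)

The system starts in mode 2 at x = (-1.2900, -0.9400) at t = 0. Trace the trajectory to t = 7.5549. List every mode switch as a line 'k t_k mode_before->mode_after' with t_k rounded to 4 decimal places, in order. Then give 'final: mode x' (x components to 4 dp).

1 1.3163 2->0
2 2.0071 0->2
3 4.2082 2->0
4 4.9006 0->2
5 7.2018 2->0
final: 0 -1.1337 -0.4160

Mode 2: guard c·x = 1.8467 hit at Δt = 1.3163 (t = 1.3163), x⁻ = (-2.3281, -0.7936) → reset → x⁺ = (-1.7489, -0.4345), jump to mode 0
Mode 0: guard c·x = -0.5946 hit at Δt = 0.6908 (t = 2.0071), x⁻ = (-0.6583, -0.5424) → reset → x⁺ = (-0.9793, -0.5373), jump to mode 2
Mode 2: guard c·x = 1.8467 hit at Δt = 2.2011 (t = 4.2082), x⁻ = (-2.2930, -0.7090) → reset → x⁺ = (-1.7191, -0.3626), jump to mode 0
Mode 0: guard c·x = -0.5946 hit at Δt = 0.6924 (t = 4.9006), x⁻ = (-0.6510, -0.4761) → reset → x⁺ = (-0.9729, -0.4789), jump to mode 2
Mode 2: guard c·x = 1.8467 hit at Δt = 2.3012 (t = 7.2018), x⁻ = (-2.2902, -0.7022) → reset → x⁺ = (-1.7167, -0.3569), jump to mode 0
Mode 0: flow for 0.3531 to horizon, guard not reached → x = (-1.1337, -0.4160)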